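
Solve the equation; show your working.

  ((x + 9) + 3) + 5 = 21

Step 1. [((x + 9) + 3) + 5 = 21] +5 is outermost — subtract 5 both sides. So sub: (x + 9) + 3 = 16.
Step 2. [(x + 9) + 3 = 16] 3 comes off first (subtract 3), so sub: x + 9 = 13.
Step 3. [x + 9 = 13] peel the +9: subtract 9 from each side. So sub: x = 4.

Answer: x ∈ {4}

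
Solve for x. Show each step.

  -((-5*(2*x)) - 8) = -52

Step 1. [-((-5*(2*x)) - 8) = -52] flip signs both sides, so neg: (-5*(2*x)) - 8 = 52.
Step 2. [(-5*(2*x)) - 8 = 52] add 8: x sits inside (… - 8) ⇒ sub: -5*(2*x) = 60.
Step 3. [-5*(2*x) = 60] -5·(inner) — divide through by -5. So div: 2*x = -12.
Step 4. [2*x = -12] leading coefficient 2: divide by 2. So div: x = -6.

Answer: x ∈ {-6}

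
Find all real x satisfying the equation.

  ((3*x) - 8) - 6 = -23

Step 1. [((3*x) - 8) - 6 = -23] add 6: x sits inside (… - 6), so sub: (3*x) - 8 = -17.
Step 2. [(3*x) - 8 = -17] add 8: x sits inside (… - 8). So sub: 3*x = -9.
Step 3. [3*x = -9] divide by the outer 3 ⇒ div: x = -3.

Answer: x ∈ {-3}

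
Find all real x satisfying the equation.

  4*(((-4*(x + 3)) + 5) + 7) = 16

Step 1. [4*(((-4*(x + 3)) + 5) + 7) = 16] 4 out front; divide by 4, so div: ((-4*(x + 3)) + 5) + 7 = 4.
Step 2. [((-4*(x + 3)) + 5) + 7 = 4] subtract 7: x sits inside (… + 7) ⇒ sub: (-4*(x + 3)) + 5 = -3.
Step 3. [(-4*(x + 3)) + 5 = -3] peel the +5: subtract 5 from each side, so sub: -4*(x + 3) = -8.
Step 4. [-4*(x + 3) = -8] -4·(inner) — divide through by -4, so div: x + 3 = 2.
Step 5. [x + 3 = 2] 3 comes off first (subtract 3) ⇒ sub: x = -1.

Answer: x ∈ {-1}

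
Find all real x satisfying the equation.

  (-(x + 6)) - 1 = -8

Step 1. [(-(x + 6)) - 1 = -8] the outer -1 inverts by adding 1. So sub: -(x + 6) = -7.
Step 2. [-(x + 6) = -7] LHS negated; negate both sides ⇒ neg: x + 6 = 7.
Step 3. [x + 6 = 7] peel the +6: subtract 6 from each side. So sub: x = 1.

Answer: x ∈ {1}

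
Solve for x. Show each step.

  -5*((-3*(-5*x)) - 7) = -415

Step 1. [-5*((-3*(-5*x)) - 7) = -415] -5·(inner) — divide through by -5. So div: (-3*(-5*x)) - 7 = 83.
Step 2. [(-3*(-5*x)) - 7 = 83] -7 is outermost — add 7 both sides ⇒ sub: -3*(-5*x) = 90.
Step 3. [-3*(-5*x) = 90] -3·(inner) — divide through by -3. So div: -5*x = -30.
Step 4. [-5*x = -30] -5 out front; divide by -5 ⇒ div: x = 6.

Answer: x ∈ {6}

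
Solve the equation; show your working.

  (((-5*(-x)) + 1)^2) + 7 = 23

Step 1. [(((-5*(-x)) + 1)^2) + 7 = 23] +7 is outermost — subtract 7 both sides. So sub: ((-5*(-x)) + 1)^2 = 16.
Step 2. [((-5*(-x)) + 1)^2 = 16] LHS squared, RHS 16 ≥ 0: apply √ (±), so sqrt: (-5*(-x)) + 1 = 4 or -4.
Step 3. [(-5*(-x)) + 1 = 4 or -4] the outer +1 inverts by subtracting 1 ⇒ sub: -5*(-x) = 3 or -5.
Step 4. [-5*(-x) = 3 or -5] LHS = -5·(…); ÷-5 both sides. So div: -x = -3/5 or 1.
Step 5. [-x = -3/5 or 1] LHS negated; negate both sides ⇒ neg: x = 3/5 or -1.

Answer: x ∈ {-1, 3/5}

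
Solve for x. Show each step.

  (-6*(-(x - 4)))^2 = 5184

Step 1. [(-6*(-(x - 4)))^2 = 5184] √ both sides: 5184 ≥ 0 gives two branches ⇒ sqrt: -6*(-(x - 4)) = 72 or -72.
Step 2. [-6*(-(x - 4)) = 72 or -72] -6 out front; divide by -6. So div: -(x - 4) = -12 or 12.
Step 3. [-(x - 4) = -12 or 12] LHS negated; negate both sides ⇒ neg: x - 4 = 12 or -12.
Step 4. [x - 4 = 12 or -12] -4 is outermost — add 4 both sides ⇒ sub: x = 16 or -8.

Answer: x ∈ {-8, 16}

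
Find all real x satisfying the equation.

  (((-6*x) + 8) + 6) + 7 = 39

Step 1. [(((-6*x) + 8) + 6) + 7 = 39] +7 is outermost — subtract 7 both sides ⇒ sub: ((-6*x) + 8) + 6 = 32.
Step 2. [((-6*x) + 8) + 6 = 32] peel the +6: subtract 6 from each side, so sub: (-6*x) + 8 = 26.
Step 3. [(-6*x) + 8 = 26] the outer +8 inverts by subtracting 8 ⇒ sub: -6*x = 18.
Step 4. [-6*x = 18] leading coefficient -6: divide by -6 ⇒ div: x = -3.

Answer: x ∈ {-3}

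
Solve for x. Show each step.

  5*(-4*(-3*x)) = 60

Step 1. [5*(-4*(-3*x)) = 60] 5·(inner) — divide through by 5, so div: -4*(-3*x) = 12.
Step 2. [-4*(-3*x) = 12] -4·(inner) — divide through by -4 ⇒ div: -3*x = -3.
Step 3. [-3*x = -3] LHS = -3·(…); ÷-3 both sides ⇒ div: x = 1.

Answer: x ∈ {1}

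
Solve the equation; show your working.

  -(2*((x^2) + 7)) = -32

Step 1. [-(2*((x^2) + 7)) = -32] leading − — multiply by −1, so neg: 2*((x^2) + 7) = 32.
Step 2. [2*((x^2) + 7) = 32] 2·(inner) — divide through by 2, so div: (x^2) + 7 = 16.
Step 3. [(x^2) + 7 = 16] subtract 7: x sits inside (… + 7). So sub: x^2 = 9.
Step 4. [x^2 = 9] LHS squared, RHS 9 ≥ 0: apply √ (±), so sqrt: x = 3 or -3.

Answer: x ∈ {-3, 3}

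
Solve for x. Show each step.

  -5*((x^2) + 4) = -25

Step 1. [-5*((x^2) + 4) = -25] -5 out front; divide by -5, so div: (x^2) + 4 = 5.
Step 2. [(x^2) + 4 = 5] the outer +4 inverts by subtracting 4, so sub: x^2 = 1.
Step 3. [x^2 = 1] √ both sides: 1 ≥ 0 gives two branches, so sqrt: x = 1 or -1.

Answer: x ∈ {-1, 1}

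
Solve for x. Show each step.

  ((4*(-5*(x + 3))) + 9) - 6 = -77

Step 1. [((4*(-5*(x + 3))) + 9) - 6 = -77] -6 is outermost — add 6 both sides ⇒ sub: (4*(-5*(x + 3))) + 9 = -71.
Step 2. [(4*(-5*(x + 3))) + 9 = -71] +9 is outermost — subtract 9 both sides, so sub: 4*(-5*(x + 3)) = -80.
Step 3. [4*(-5*(x + 3)) = -80] 4·(inner) — divide through by 4 ⇒ div: -5*(x + 3) = -20.
Step 4. [-5*(x + 3) = -20] leading coefficient -5: divide by -5, so div: x + 3 = 4.
Step 5. [x + 3 = 4] 3 comes off first (subtract 3) ⇒ sub: x = 1.

Answer: x ∈ {1}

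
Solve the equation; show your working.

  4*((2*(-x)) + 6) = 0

Step 1. [4*((2*(-x)) + 6) = 0] 4·(inner) — divide through by 4 ⇒ div: (2*(-x)) + 6 = 0.
Step 2. [(2*(-x)) + 6 = 0] subtract 6: x sits inside (… + 6). So sub: 2*(-x) = -6.
Step 3. [2*(-x) = -6] 2 out front; divide by 2, so div: -x = -3.
Step 4. [-x = -3] leading − — multiply by −1, so neg: x = 3.

Answer: x ∈ {3}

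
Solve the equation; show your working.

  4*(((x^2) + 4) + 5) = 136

Step 1. [4*(((x^2) + 4) + 5) = 136] divide by the outer 4. So div: ((x^2) + 4) + 5 = 34.
Step 2. [((x^2) + 4) + 5 = 34] peel the +5: subtract 5 from each side. So sub: (x^2) + 4 = 29.
Step 3. [(x^2) + 4 = 29] 4 comes off first (subtract 4) ⇒ sub: x^2 = 25.
Step 4. [x^2 = 25] √ both sides: 25 ≥ 0 gives two branches. So sqrt: x = 5 or -5.

Answer: x ∈ {-5, 5}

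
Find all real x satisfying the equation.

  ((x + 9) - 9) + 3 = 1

Step 1. [((x + 9) - 9) + 3 = 1] subtract 3: x sits inside (… + 3). So sub: (x + 9) - 9 = -2.
Step 2. [(x + 9) - 9 = -2] add 9: x sits inside (… - 9). So sub: x + 9 = 7.
Step 3. [x + 9 = 7] +9 is outermost — subtract 9 both sides ⇒ sub: x = -2.

Answer: x ∈ {-2}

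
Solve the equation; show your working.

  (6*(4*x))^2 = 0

Step 1. [(6*(4*x))^2 = 0] LHS squared, RHS 0 ≥ 0: apply √ (±) ⇒ sqrt: 6*(4*x) = 0.
Step 2. [6*(4*x) = 0] LHS = 6·(…); ÷6 both sides ⇒ div: 4*x = 0.
Step 3. [4*x = 0] 4 out front; divide by 4, so div: x = 0.

Answer: x ∈ {0}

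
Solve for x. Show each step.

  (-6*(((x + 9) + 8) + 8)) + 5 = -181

Step 1. [(-6*(((x + 9) + 8) + 8)) + 5 = -181] subtract 5: x sits inside (… + 5) ⇒ sub: -6*(((x + 9) + 8) + 8) = -186.
Step 2. [-6*(((x + 9) + 8) + 8) = -186] -6·(inner) — divide through by -6. So div: ((x + 9) + 8) + 8 = 31.
Step 3. [((x + 9) + 8) + 8 = 31] subtract 8: x sits inside (… + 8), so sub: (x + 9) + 8 = 23.
Step 4. [(x + 9) + 8 = 23] peel the +8: subtract 8 from each side ⇒ sub: x + 9 = 15.
Step 5. [x + 9 = 15] the outer +9 inverts by subtracting 9. So sub: x = 6.

Answer: x ∈ {6}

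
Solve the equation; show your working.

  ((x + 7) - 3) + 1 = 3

Step 1. [((x + 7) - 3) + 1 = 3] 1 comes off first (subtract 1). So sub: (x + 7) - 3 = 2.
Step 2. [(x + 7) - 3 = 2] add 3: x sits inside (… - 3), so sub: x + 7 = 5.
Step 3. [x + 7 = 5] peel the +7: subtract 7 from each side. So sub: x = -2.

Answer: x ∈ {-2}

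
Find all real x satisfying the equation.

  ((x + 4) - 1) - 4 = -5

Step 1. [((x + 4) - 1) - 4 = -5] add 4: x sits inside (… - 4). So sub: (x + 4) - 1 = -1.
Step 2. [(x + 4) - 1 = -1] add 1: x sits inside (… - 1), so sub: x + 4 = 0.
Step 3. [x + 4 = 0] subtract 4: x sits inside (… + 4) ⇒ sub: x = -4.

Answer: x ∈ {-4}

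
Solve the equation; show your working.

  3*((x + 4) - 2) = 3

Step 1. [3*((x + 4) - 2) = 3] leading coefficient 3: divide by 3 ⇒ div: (x + 4) - 2 = 1.
Step 2. [(x + 4) - 2 = 1] the outer -2 inverts by adding 2. So sub: x + 4 = 3.
Step 3. [x + 4 = 3] 4 comes off first (subtract 4) ⇒ sub: x = -1.

Answer: x ∈ {-1}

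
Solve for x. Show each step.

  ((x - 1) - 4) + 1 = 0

Step 1. [((x - 1) - 4) + 1 = 0] 1 comes off first (subtract 1). So sub: (x - 1) - 4 = -1.
Step 2. [(x - 1) - 4 = -1] add 4: x sits inside (… - 4) ⇒ sub: x - 1 = 3.
Step 3. [x - 1 = 3] add 1: x sits inside (… - 1), so sub: x = 4.

Answer: x ∈ {4}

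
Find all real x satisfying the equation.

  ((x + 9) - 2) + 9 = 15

Step 1. [((x + 9) - 2) + 9 = 15] 9 comes off first (subtract 9). So sub: (x + 9) - 2 = 6.
Step 2. [(x + 9) - 2 = 6] peel the -2: add 2 from each side, so sub: x + 9 = 8.
Step 3. [x + 9 = 8] the outer +9 inverts by subtracting 9, so sub: x = -1.

Answer: x ∈ {-1}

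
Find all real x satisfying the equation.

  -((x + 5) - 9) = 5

Step 1. [-((x + 5) - 9) = 5] flip signs both sides ⇒ neg: (x + 5) - 9 = -5.
Step 2. [(x + 5) - 9 = -5] add 9: x sits inside (… - 9) ⇒ sub: x + 5 = 4.
Step 3. [x + 5 = 4] the outer +5 inverts by subtracting 5. So sub: x = -1.

Answer: x ∈ {-1}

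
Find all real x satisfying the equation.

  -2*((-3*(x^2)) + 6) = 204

Step 1. [-2*((-3*(x^2)) + 6) = 204] divide by the outer -2, so div: (-3*(x^2)) + 6 = -102.
Step 2. [(-3*(x^2)) + 6 = -102] the outer +6 inverts by subtracting 6 ⇒ sub: -3*(x^2) = -108.
Step 3. [-3*(x^2) = -108] LHS = -3·(…); ÷-3 both sides, so div: x^2 = 36.
Step 4. [x^2 = 36] 36 ≥ 0, LHS is (·)² — take ±√ ⇒ sqrt: x = 6 or -6.

Answer: x ∈ {-6, 6}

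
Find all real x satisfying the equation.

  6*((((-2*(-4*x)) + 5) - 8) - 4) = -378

Step 1. [6*((((-2*(-4*x)) + 5) - 8) - 4) = -378] divide by the outer 6. So div: (((-2*(-4*x)) + 5) - 8) - 4 = -63.
Step 2. [(((-2*(-4*x)) + 5) - 8) - 4 = -63] -4 is outermost — add 4 both sides. So sub: ((-2*(-4*x)) + 5) - 8 = -59.
Step 3. [((-2*(-4*x)) + 5) - 8 = -59] 8 comes off first (add 8) ⇒ sub: (-2*(-4*x)) + 5 = -51.
Step 4. [(-2*(-4*x)) + 5 = -51] subtract 5: x sits inside (… + 5) ⇒ sub: -2*(-4*x) = -56.
Step 5. [-2*(-4*x) = -56] -2 out front; divide by -2, so div: -4*x = 28.
Step 6. [-4*x = 28] divide by the outer -4, so div: x = -7.

Answer: x ∈ {-7}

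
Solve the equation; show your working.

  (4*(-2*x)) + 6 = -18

Step 1. [(4*(-2*x)) + 6 = -18] 6 comes off first (subtract 6), so sub: 4*(-2*x) = -24.
Step 2. [4*(-2*x) = -24] LHS = 4·(…); ÷4 both sides ⇒ div: -2*x = -6.
Step 3. [-2*x = -6] -2 out front; divide by -2. So div: x = 3.

Answer: x ∈ {3}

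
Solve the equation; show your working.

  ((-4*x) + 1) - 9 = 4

Step 1. [((-4*x) + 1) - 9 = 4] the outer -9 inverts by adding 9, so sub: (-4*x) + 1 = 13.
Step 2. [(-4*x) + 1 = 13] peel the +1: subtract 1 from each side. So sub: -4*x = 12.
Step 3. [-4*x = 12] -4 out front; divide by -4. So div: x = -3.

Answer: x ∈ {-3}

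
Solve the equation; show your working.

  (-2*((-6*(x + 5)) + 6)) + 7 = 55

Step 1. [(-2*((-6*(x + 5)) + 6)) + 7 = 55] the outer +7 inverts by subtracting 7 ⇒ sub: -2*((-6*(x + 5)) + 6) = 48.
Step 2. [-2*((-6*(x + 5)) + 6) = 48] divide by the outer -2 ⇒ div: (-6*(x + 5)) + 6 = -24.
Step 3. [(-6*(x + 5)) + 6 = -24] peel the +6: subtract 6 from each side. So sub: -6*(x + 5) = -30.
Step 4. [-6*(x + 5) = -30] -6 out front; divide by -6 ⇒ div: x + 5 = 5.
Step 5. [x + 5 = 5] 5 comes off first (subtract 5). So sub: x = 0.

Answer: x ∈ {0}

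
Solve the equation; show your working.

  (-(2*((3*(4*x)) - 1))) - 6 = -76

Step 1. [(-(2*((3*(4*x)) - 1))) - 6 = -76] add 6: x sits inside (… - 6). So sub: -(2*((3*(4*x)) - 1)) = -70.
Step 2. [-(2*((3*(4*x)) - 1)) = -70] leading − — multiply by −1 ⇒ neg: 2*((3*(4*x)) - 1) = 70.
Step 3. [2*((3*(4*x)) - 1) = 70] 2 out front; divide by 2, so div: (3*(4*x)) - 1 = 35.
Step 4. [(3*(4*x)) - 1 = 35] 1 comes off first (add 1). So sub: 3*(4*x) = 36.
Step 5. [3*(4*x) = 36] leading coefficient 3: divide by 3. So div: 4*x = 12.
Step 6. [4*x = 12] 4 out front; divide by 4. So div: x = 3.

Answer: x ∈ {3}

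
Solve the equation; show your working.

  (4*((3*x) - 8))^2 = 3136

Step 1. [(4*((3*x) - 8))^2 = 3136] 3136 ≥ 0, LHS is (·)² — take ±√, so sqrt: 4*((3*x) - 8) = 56 or -56.
Step 2. [4*((3*x) - 8) = 56 or -56] 4·(inner) — divide through by 4, so div: (3*x) - 8 = 14 or -14.
Step 3. [(3*x) - 8 = 14 or -14] 8 comes off first (add 8), so sub: 3*x = 22 or -6.
Step 4. [3*x = 22 or -6] leading coefficient 3: divide by 3. So div: x = 22/3 or -2.

Answer: x ∈ {-2, 22/3}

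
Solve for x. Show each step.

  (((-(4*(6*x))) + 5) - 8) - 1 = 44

Step 1. [(((-(4*(6*x))) + 5) - 8) - 1 = 44] the outer -1 inverts by adding 1. So sub: ((-(4*(6*x))) + 5) - 8 = 45.
Step 2. [((-(4*(6*x))) + 5) - 8 = 45] -8 is outermost — add 8 both sides, so sub: (-(4*(6*x))) + 5 = 53.
Step 3. [(-(4*(6*x))) + 5 = 53] +5 is outermost — subtract 5 both sides ⇒ sub: -(4*(6*x)) = 48.
Step 4. [-(4*(6*x)) = 48] flip signs both sides, so neg: 4*(6*x) = -48.
Step 5. [4*(6*x) = -48] divide by the outer 4 ⇒ div: 6*x = -12.
Step 6. [6*x = -12] 6·(inner) — divide through by 6. So div: x = -2.

Answer: x ∈ {-2}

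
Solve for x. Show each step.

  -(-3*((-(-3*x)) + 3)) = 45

Step 1. [-(-3*((-(-3*x)) + 3)) = 45] flip signs both sides, so neg: -3*((-(-3*x)) + 3) = -45.
Step 2. [-3*((-(-3*x)) + 3) = -45] -3 out front; divide by -3. So div: (-(-3*x)) + 3 = 15.
Step 3. [(-(-3*x)) + 3 = 15] subtract 3: x sits inside (… + 3), so sub: -(-3*x) = 12.
Step 4. [-(-3*x) = 12] LHS negated; negate both sides. So neg: -3*x = -12.
Step 5. [-3*x = -12] -3·(inner) — divide through by -3 ⇒ div: x = 4.

Answer: x ∈ {4}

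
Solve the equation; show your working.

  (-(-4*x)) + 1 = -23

Step 1. [(-(-4*x)) + 1 = -23] the outer +1 inverts by subtracting 1, so sub: -(-4*x) = -24.
Step 2. [-(-4*x) = -24] leading − — multiply by −1. So neg: -4*x = 24.
Step 3. [-4*x = 24] -4 out front; divide by -4. So div: x = -6.

Answer: x ∈ {-6}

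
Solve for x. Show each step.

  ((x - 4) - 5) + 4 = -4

Step 1. [((x - 4) - 5) + 4 = -4] the outer +4 inverts by subtracting 4, so sub: (x - 4) - 5 = -8.
Step 2. [(x - 4) - 5 = -8] the outer -5 inverts by adding 5. So sub: x - 4 = -3.
Step 3. [x - 4 = -3] add 4: x sits inside (… - 4) ⇒ sub: x = 1.

Answer: x ∈ {1}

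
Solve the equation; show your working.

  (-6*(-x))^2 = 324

Step 1. [(-6*(-x))^2 = 324] √ both sides: 324 ≥ 0 gives two branches. So sqrt: -6*(-x) = 18 or -18.
Step 2. [-6*(-x) = 18 or -18] -6·(inner) — divide through by -6 ⇒ div: -x = -3 or 3.
Step 3. [-x = -3 or 3] leading − — multiply by −1 ⇒ neg: x = 3 or -3.

Answer: x ∈ {-3, 3}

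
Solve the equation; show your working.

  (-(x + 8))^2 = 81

Step 1. [(-(x + 8))^2 = 81] LHS squared, RHS 81 ≥ 0: apply √ (±). So sqrt: -(x + 8) = 9 or -9.
Step 2. [-(x + 8) = 9 or -9] flip signs both sides, so neg: x + 8 = -9 or 9.
Step 3. [x + 8 = -9 or 9] 8 comes off first (subtract 8). So sub: x = -17 or 1.

Answer: x ∈ {-17, 1}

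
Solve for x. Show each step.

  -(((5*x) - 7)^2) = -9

Step 1. [-(((5*x) - 7)^2) = -9] leading − — multiply by −1, so neg: ((5*x) - 7)^2 = 9.
Step 2. [((5*x) - 7)^2 = 9] 9 ≥ 0, LHS is (·)² — take ±√, so sqrt: (5*x) - 7 = 3 or -3.
Step 3. [(5*x) - 7 = 3 or -3] peel the -7: add 7 from each side, so sub: 5*x = 10 or 4.
Step 4. [5*x = 10 or 4] divide by the outer 5 ⇒ div: x = 2 or 4/5.

Answer: x ∈ {4/5, 2}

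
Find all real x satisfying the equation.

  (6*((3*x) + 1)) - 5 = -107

Step 1. [(6*((3*x) + 1)) - 5 = -107] peel the -5: add 5 from each side ⇒ sub: 6*((3*x) + 1) = -102.
Step 2. [6*((3*x) + 1) = -102] leading coefficient 6: divide by 6, so div: (3*x) + 1 = -17.
Step 3. [(3*x) + 1 = -17] peel the +1: subtract 1 from each side, so sub: 3*x = -18.
Step 4. [3*x = -18] 3·(inner) — divide through by 3 ⇒ div: x = -6.

Answer: x ∈ {-6}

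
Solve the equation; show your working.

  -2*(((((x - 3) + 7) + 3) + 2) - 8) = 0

Step 1. [-2*(((((x - 3) + 7) + 3) + 2) - 8) = 0] divide by the outer -2 ⇒ div: ((((x - 3) + 7) + 3) + 2) - 8 = 0.
Step 2. [((((x - 3) + 7) + 3) + 2) - 8 = 0] add 8: x sits inside (… - 8), so sub: (((x - 3) + 7) + 3) + 2 = 8.
Step 3. [(((x - 3) + 7) + 3) + 2 = 8] subtract 2: x sits inside (… + 2) ⇒ sub: ((x - 3) + 7) + 3 = 6.
Step 4. [((x - 3) + 7) + 3 = 6] subtract 3: x sits inside (… + 3) ⇒ sub: (x - 3) + 7 = 3.
Step 5. [(x - 3) + 7 = 3] 7 comes off first (subtract 7) ⇒ sub: x - 3 = -4.
Step 6. [x - 3 = -4] peel the -3: add 3 from each side, so sub: x = -1.

Answer: x ∈ {-1}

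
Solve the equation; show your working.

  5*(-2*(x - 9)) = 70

Step 1. [5*(-2*(x - 9)) = 70] divide by the outer 5. So div: -2*(x - 9) = 14.
Step 2. [-2*(x - 9) = 14] -2·(inner) — divide through by -2 ⇒ div: x - 9 = -7.
Step 3. [x - 9 = -7] the outer -9 inverts by adding 9 ⇒ sub: x = 2.

Answer: x ∈ {2}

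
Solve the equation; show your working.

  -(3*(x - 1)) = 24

Step 1. [-(3*(x - 1)) = 24] flip signs both sides, so neg: 3*(x - 1) = -24.
Step 2. [3*(x - 1) = -24] 3 out front; divide by 3. So div: x - 1 = -8.
Step 3. [x - 1 = -8] the outer -1 inverts by adding 1, so sub: x = -7.

Answer: x ∈ {-7}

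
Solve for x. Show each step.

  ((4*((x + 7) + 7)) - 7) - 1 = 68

Step 1. [((4*((x + 7) + 7)) - 7) - 1 = 68] the outer -1 inverts by adding 1. So sub: (4*((x + 7) + 7)) - 7 = 69.
Step 2. [(4*((x + 7) + 7)) - 7 = 69] add 7: x sits inside (… - 7). So sub: 4*((x + 7) + 7) = 76.
Step 3. [4*((x + 7) + 7) = 76] leading coefficient 4: divide by 4. So div: (x + 7) + 7 = 19.
Step 4. [(x + 7) + 7 = 19] the outer +7 inverts by subtracting 7, so sub: x + 7 = 12.
Step 5. [x + 7 = 12] subtract 7: x sits inside (… + 7) ⇒ sub: x = 5.

Answer: x ∈ {5}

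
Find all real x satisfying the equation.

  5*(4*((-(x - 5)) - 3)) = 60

Step 1. [5*(4*((-(x - 5)) - 3)) = 60] leading coefficient 5: divide by 5 ⇒ div: 4*((-(x - 5)) - 3) = 12.
Step 2. [4*((-(x - 5)) - 3) = 12] divide by the outer 4, so div: (-(x - 5)) - 3 = 3.
Step 3. [(-(x - 5)) - 3 = 3] -3 is outermost — add 3 both sides, so sub: -(x - 5) = 6.
Step 4. [-(x - 5) = 6] leading − — multiply by −1, so neg: x - 5 = -6.
Step 5. [x - 5 = -6] the outer -5 inverts by adding 5. So sub: x = -1.

Answer: x ∈ {-1}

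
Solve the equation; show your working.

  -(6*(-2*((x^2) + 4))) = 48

Step 1. [-(6*(-2*((x^2) + 4))) = 48] LHS negated; negate both sides, so neg: 6*(-2*((x^2) + 4)) = -48.
Step 2. [6*(-2*((x^2) + 4)) = -48] LHS = 6·(…); ÷6 both sides, so div: -2*((x^2) + 4) = -8.
Step 3. [-2*((x^2) + 4) = -8] divide by the outer -2 ⇒ div: (x^2) + 4 = 4.
Step 4. [(x^2) + 4 = 4] peel the +4: subtract 4 from each side ⇒ sub: x^2 = 0.
Step 5. [x^2 = 0] LHS squared, RHS 0 ≥ 0: apply √ (±), so sqrt: x = 0.

Answer: x ∈ {0}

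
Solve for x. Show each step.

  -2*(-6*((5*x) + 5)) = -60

Step 1. [-2*(-6*((5*x) + 5)) = -60] divide by the outer -2, so div: -6*((5*x) + 5) = 30.
Step 2. [-6*((5*x) + 5) = 30] LHS = -6·(…); ÷-6 both sides, so div: (5*x) + 5 = -5.
Step 3. [(5*x) + 5 = -5] 5 comes off first (subtract 5). So sub: 5*x = -10.
Step 4. [5*x = -10] 5·(inner) — divide through by 5, so div: x = -2.

Answer: x ∈ {-2}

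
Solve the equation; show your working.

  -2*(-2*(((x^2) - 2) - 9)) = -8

Step 1. [-2*(-2*(((x^2) - 2) - 9)) = -8] -2 out front; divide by -2. So div: -2*(((x^2) - 2) - 9) = 4.
Step 2. [-2*(((x^2) - 2) - 9) = 4] -2 out front; divide by -2 ⇒ div: ((x^2) - 2) - 9 = -2.
Step 3. [((x^2) - 2) - 9 = -2] add 9: x sits inside (… - 9). So sub: (x^2) - 2 = 7.
Step 4. [(x^2) - 2 = 7] the outer -2 inverts by adding 2. So sub: x^2 = 9.
Step 5. [x^2 = 9] LHS squared, RHS 9 ≥ 0: apply √ (±), so sqrt: x = 3 or -3.

Answer: x ∈ {-3, 3}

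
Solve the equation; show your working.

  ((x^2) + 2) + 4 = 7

Step 1. [((x^2) + 2) + 4 = 7] the outer +4 inverts by subtracting 4. So sub: (x^2) + 2 = 3.
Step 2. [(x^2) + 2 = 3] peel the +2: subtract 2 from each side, so sub: x^2 = 1.
Step 3. [x^2 = 1] √ both sides: 1 ≥ 0 gives two branches ⇒ sqrt: x = 1 or -1.

Answer: x ∈ {-1, 1}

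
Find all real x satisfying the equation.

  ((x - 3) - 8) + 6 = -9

Step 1. [((x - 3) - 8) + 6 = -9] +6 is outermost — subtract 6 both sides, so sub: (x - 3) - 8 = -15.
Step 2. [(x - 3) - 8 = -15] the outer -8 inverts by adding 8, so sub: x - 3 = -7.
Step 3. [x - 3 = -7] add 3: x sits inside (… - 3) ⇒ sub: x = -4.

Answer: x ∈ {-4}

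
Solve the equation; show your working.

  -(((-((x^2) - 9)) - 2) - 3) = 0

Step 1. [-(((-((x^2) - 9)) - 2) - 3) = 0] flip signs both sides. So neg: ((-((x^2) - 9)) - 2) - 3 = 0.
Step 2. [((-((x^2) - 9)) - 2) - 3 = 0] add 3: x sits inside (… - 3), so sub: (-((x^2) - 9)) - 2 = 3.
Step 3. [(-((x^2) - 9)) - 2 = 3] peel the -2: add 2 from each side, so sub: -((x^2) - 9) = 5.
Step 4. [-((x^2) - 9) = 5] flip signs both sides, so neg: (x^2) - 9 = -5.
Step 5. [(x^2) - 9 = -5] -9 is outermost — add 9 both sides ⇒ sub: x^2 = 4.
Step 6. [x^2 = 4] √ both sides: 4 ≥ 0 gives two branches, so sqrt: x = 2 or -2.

Answer: x ∈ {-2, 2}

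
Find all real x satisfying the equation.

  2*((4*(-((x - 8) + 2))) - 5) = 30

Step 1. [2*((4*(-((x - 8) + 2))) - 5) = 30] 2 out front; divide by 2 ⇒ div: (4*(-((x - 8) + 2))) - 5 = 15.
Step 2. [(4*(-((x - 8) + 2))) - 5 = 15] the outer -5 inverts by adding 5. So sub: 4*(-((x - 8) + 2)) = 20.
Step 3. [4*(-((x - 8) + 2)) = 20] leading coefficient 4: divide by 4, so div: -((x - 8) + 2) = 5.
Step 4. [-((x - 8) + 2) = 5] LHS negated; negate both sides, so neg: (x - 8) + 2 = -5.
Step 5. [(x - 8) + 2 = -5] peel the +2: subtract 2 from each side, so sub: x - 8 = -7.
Step 6. [x - 8 = -7] peel the -8: add 8 from each side, so sub: x = 1.

Answer: x ∈ {1}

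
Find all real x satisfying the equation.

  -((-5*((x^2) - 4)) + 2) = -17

Step 1. [-((-5*((x^2) - 4)) + 2) = -17] LHS negated; negate both sides ⇒ neg: (-5*((x^2) - 4)) + 2 = 17.
Step 2. [(-5*((x^2) - 4)) + 2 = 17] 2 comes off first (subtract 2), so sub: -5*((x^2) - 4) = 15.
Step 3. [-5*((x^2) - 4) = 15] -5·(inner) — divide through by -5, so div: (x^2) - 4 = -3.
Step 4. [(x^2) - 4 = -3] 4 comes off first (add 4). So sub: x^2 = 1.
Step 5. [x^2 = 1] √ both sides: 1 ≥ 0 gives two branches ⇒ sqrt: x = 1 or -1.

Answer: x ∈ {-1, 1}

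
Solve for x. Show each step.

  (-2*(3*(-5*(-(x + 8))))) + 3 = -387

Step 1. [(-2*(3*(-5*(-(x + 8))))) + 3 = -387] the outer +3 inverts by subtracting 3, so sub: -2*(3*(-5*(-(x + 8)))) = -390.
Step 2. [-2*(3*(-5*(-(x + 8)))) = -390] -2 out front; divide by -2. So div: 3*(-5*(-(x + 8))) = 195.
Step 3. [3*(-5*(-(x + 8))) = 195] 3 out front; divide by 3. So div: -5*(-(x + 8)) = 65.
Step 4. [-5*(-(x + 8)) = 65] leading coefficient -5: divide by -5 ⇒ div: -(x + 8) = -13.
Step 5. [-(x + 8) = -13] LHS negated; negate both sides ⇒ neg: x + 8 = 13.
Step 6. [x + 8 = 13] +8 is outermost — subtract 8 both sides ⇒ sub: x = 5.

Answer: x ∈ {5}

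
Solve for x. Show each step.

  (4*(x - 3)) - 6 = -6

Step 1. [(4*(x - 3)) - 6 = -6] 6 comes off first (add 6), so sub: 4*(x - 3) = 0.
Step 2. [4*(x - 3) = 0] LHS = 4·(…); ÷4 both sides ⇒ div: x - 3 = 0.
Step 3. [x - 3 = 0] -3 is outermost — add 3 both sides ⇒ sub: x = 3.

Answer: x ∈ {3}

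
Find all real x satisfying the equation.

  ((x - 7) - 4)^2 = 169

Step 1. [((x - 7) - 4)^2 = 169] 169 ≥ 0, LHS is (·)² — take ±√ ⇒ sqrt: (x - 7) - 4 = 13 or -13.
Step 2. [(x - 7) - 4 = 13 or -13] -4 is outermost — add 4 both sides. So sub: x - 7 = 17 or -9.
Step 3. [x - 7 = 17 or -9] peel the -7: add 7 from each side ⇒ sub: x = 24 or -2.

Answer: x ∈ {-2, 24}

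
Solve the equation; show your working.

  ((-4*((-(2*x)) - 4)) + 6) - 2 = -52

Step 1. [((-4*((-(2*x)) - 4)) + 6) - 2 = -52] 2 comes off first (add 2). So sub: (-4*((-(2*x)) - 4)) + 6 = -50.
Step 2. [(-4*((-(2*x)) - 4)) + 6 = -50] peel the +6: subtract 6 from each side, so sub: -4*((-(2*x)) - 4) = -56.
Step 3. [-4*((-(2*x)) - 4) = -56] -4 out front; divide by -4, so div: (-(2*x)) - 4 = 14.
Step 4. [(-(2*x)) - 4 = 14] add 4: x sits inside (… - 4) ⇒ sub: -(2*x) = 18.
Step 5. [-(2*x) = 18] LHS negated; negate both sides. So neg: 2*x = -18.
Step 6. [2*x = -18] leading coefficient 2: divide by 2, so div: x = -9.

Answer: x ∈ {-9}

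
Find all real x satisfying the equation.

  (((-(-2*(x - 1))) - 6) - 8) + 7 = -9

Step 1. [(((-(-2*(x - 1))) - 6) - 8) + 7 = -9] subtract 7: x sits inside (… + 7), so sub: ((-(-2*(x - 1))) - 6) - 8 = -16.
Step 2. [((-(-2*(x - 1))) - 6) - 8 = -16] peel the -8: add 8 from each side. So sub: (-(-2*(x - 1))) - 6 = -8.
Step 3. [(-(-2*(x - 1))) - 6 = -8] peel the -6: add 6 from each side ⇒ sub: -(-2*(x - 1)) = -2.
Step 4. [-(-2*(x - 1)) = -2] leading − — multiply by −1 ⇒ neg: -2*(x - 1) = 2.
Step 5. [-2*(x - 1) = 2] divide by the outer -2, so div: x - 1 = -1.
Step 6. [x - 1 = -1] the outer -1 inverts by adding 1 ⇒ sub: x = 0.

Answer: x ∈ {0}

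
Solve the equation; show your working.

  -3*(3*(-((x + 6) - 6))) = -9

Step 1. [-3*(3*(-((x + 6) - 6))) = -9] divide by the outer -3 ⇒ div: 3*(-((x + 6) - 6)) = 3.
Step 2. [3*(-((x + 6) - 6)) = 3] 3 out front; divide by 3. So div: -((x + 6) - 6) = 1.
Step 3. [-((x + 6) - 6) = 1] LHS negated; negate both sides, so neg: (x + 6) - 6 = -1.
Step 4. [(x + 6) - 6 = -1] the outer -6 inverts by adding 6. So sub: x + 6 = 5.
Step 5. [x + 6 = 5] the outer +6 inverts by subtracting 6, so sub: x = -1.

Answer: x ∈ {-1}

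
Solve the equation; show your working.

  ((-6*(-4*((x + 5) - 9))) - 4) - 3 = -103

Step 1. [((-6*(-4*((x + 5) - 9))) - 4) - 3 = -103] 3 comes off first (add 3), so sub: (-6*(-4*((x + 5) - 9))) - 4 = -100.
Step 2. [(-6*(-4*((x + 5) - 9))) - 4 = -100] -4 is outermost — add 4 both sides, so sub: -6*(-4*((x + 5) - 9)) = -96.
Step 3. [-6*(-4*((x + 5) - 9)) = -96] -6·(inner) — divide through by -6. So div: -4*((x + 5) - 9) = 16.
Step 4. [-4*((x + 5) - 9) = 16] divide by the outer -4 ⇒ div: (x + 5) - 9 = -4.
Step 5. [(x + 5) - 9 = -4] 9 comes off first (add 9), so sub: x + 5 = 5.
Step 6. [x + 5 = 5] 5 comes off first (subtract 5). So sub: x = 0.

Answer: x ∈ {0}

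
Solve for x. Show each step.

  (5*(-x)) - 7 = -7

Step 1. [(5*(-x)) - 7 = -7] the outer -7 inverts by adding 7, so sub: 5*(-x) = 0.
Step 2. [5*(-x) = 0] 5·(inner) — divide through by 5. So div: -x = 0.
Step 3. [-x = 0] leading − — multiply by −1, so neg: x = 0.

Answer: x ∈ {0}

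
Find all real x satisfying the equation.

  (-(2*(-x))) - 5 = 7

Step 1. [(-(2*(-x))) - 5 = 7] add 5: x sits inside (… - 5), so sub: -(2*(-x)) = 12.
Step 2. [-(2*(-x)) = 12] flip signs both sides, so neg: 2*(-x) = -12.
Step 3. [2*(-x) = -12] 2 out front; divide by 2 ⇒ div: -x = -6.
Step 4. [-x = -6] LHS negated; negate both sides ⇒ neg: x = 6.

Answer: x ∈ {6}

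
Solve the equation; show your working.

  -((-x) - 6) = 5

Step 1. [-((-x) - 6) = 5] leading − — multiply by −1. So neg: (-x) - 6 = -5.
Step 2. [(-x) - 6 = -5] -6 is outermost — add 6 both sides ⇒ sub: -x = 1.
Step 3. [-x = 1] flip signs both sides. So neg: x = -1.

Answer: x ∈ {-1}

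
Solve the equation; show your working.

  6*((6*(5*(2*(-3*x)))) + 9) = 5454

Step 1. [6*((6*(5*(2*(-3*x)))) + 9) = 5454] 6 out front; divide by 6. So div: (6*(5*(2*(-3*x)))) + 9 = 909.
Step 2. [(6*(5*(2*(-3*x)))) + 9 = 909] the outer +9 inverts by subtracting 9 ⇒ sub: 6*(5*(2*(-3*x))) = 900.
Step 3. [6*(5*(2*(-3*x))) = 900] 6·(inner) — divide through by 6. So div: 5*(2*(-3*x)) = 150.
Step 4. [5*(2*(-3*x)) = 150] leading coefficient 5: divide by 5, so div: 2*(-3*x) = 30.
Step 5. [2*(-3*x) = 30] LHS = 2·(…); ÷2 both sides, so div: -3*x = 15.
Step 6. [-3*x = 15] divide by the outer -3 ⇒ div: x = -5.

Answer: x ∈ {-5}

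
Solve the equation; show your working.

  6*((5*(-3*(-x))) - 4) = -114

Step 1. [6*((5*(-3*(-x))) - 4) = -114] 6·(inner) — divide through by 6, so div: (5*(-3*(-x))) - 4 = -19.
Step 2. [(5*(-3*(-x))) - 4 = -19] the outer -4 inverts by adding 4, so sub: 5*(-3*(-x)) = -15.
Step 3. [5*(-3*(-x)) = -15] LHS = 5·(…); ÷5 both sides, so div: -3*(-x) = -3.
Step 4. [-3*(-x) = -3] LHS = -3·(…); ÷-3 both sides ⇒ div: -x = 1.
Step 5. [-x = 1] flip signs both sides, so neg: x = -1.

Answer: x ∈ {-1}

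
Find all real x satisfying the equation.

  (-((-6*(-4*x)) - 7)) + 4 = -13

Step 1. [(-((-6*(-4*x)) - 7)) + 4 = -13] the outer +4 inverts by subtracting 4, so sub: -((-6*(-4*x)) - 7) = -17.
Step 2. [-((-6*(-4*x)) - 7) = -17] flip signs both sides, so neg: (-6*(-4*x)) - 7 = 17.
Step 3. [(-6*(-4*x)) - 7 = 17] peel the -7: add 7 from each side, so sub: -6*(-4*x) = 24.
Step 4. [-6*(-4*x) = 24] leading coefficient -6: divide by -6 ⇒ div: -4*x = -4.
Step 5. [-4*x = -4] LHS = -4·(…); ÷-4 both sides ⇒ div: x = 1.

Answer: x ∈ {1}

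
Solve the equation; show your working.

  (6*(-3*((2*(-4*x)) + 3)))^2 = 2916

Step 1. [(6*(-3*((2*(-4*x)) + 3)))^2 = 2916] √ both sides: 2916 ≥ 0 gives two branches ⇒ sqrt: 6*(-3*((2*(-4*x)) + 3)) = 54 or -54.
Step 2. [6*(-3*((2*(-4*x)) + 3)) = 54 or -54] 6·(inner) — divide through by 6, so div: -3*((2*(-4*x)) + 3) = 9 or -9.
Step 3. [-3*((2*(-4*x)) + 3) = 9 or -9] divide by the outer -3, so div: (2*(-4*x)) + 3 = -3 or 3.
Step 4. [(2*(-4*x)) + 3 = -3 or 3] 3 comes off first (subtract 3). So sub: 2*(-4*x) = -6 or 0.
Step 5. [2*(-4*x) = -6 or 0] LHS = 2·(…); ÷2 both sides. So div: -4*x = -3 or 0.
Step 6. [-4*x = -3 or 0] -4·(inner) — divide through by -4, so div: x = 3/4 or 0.

Answer: x ∈ {0, 3/4}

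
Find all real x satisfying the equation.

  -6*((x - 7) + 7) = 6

Step 1. [-6*((x - 7) + 7) = 6] LHS = -6·(…); ÷-6 both sides. So div: (x - 7) + 7 = -1.
Step 2. [(x - 7) + 7 = -1] peel the +7: subtract 7 from each side, so sub: x - 7 = -8.
Step 3. [x - 7 = -8] the outer -7 inverts by adding 7. So sub: x = -1.

Answer: x ∈ {-1}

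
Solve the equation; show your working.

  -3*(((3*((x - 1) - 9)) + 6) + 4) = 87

Step 1. [-3*(((3*((x - 1) - 9)) + 6) + 4) = 87] -3 out front; divide by -3. So div: ((3*((x - 1) - 9)) + 6) + 4 = -29.
Step 2. [((3*((x - 1) - 9)) + 6) + 4 = -29] +4 is outermost — subtract 4 both sides. So sub: (3*((x - 1) - 9)) + 6 = -33.
Step 3. [(3*((x - 1) - 9)) + 6 = -33] 6 comes off first (subtract 6). So sub: 3*((x - 1) - 9) = -39.
Step 4. [3*((x - 1) - 9) = -39] leading coefficient 3: divide by 3, so div: (x - 1) - 9 = -13.
Step 5. [(x - 1) - 9 = -13] add 9: x sits inside (… - 9). So sub: x - 1 = -4.
Step 6. [x - 1 = -4] add 1: x sits inside (… - 1). So sub: x = -3.

Answer: x ∈ {-3}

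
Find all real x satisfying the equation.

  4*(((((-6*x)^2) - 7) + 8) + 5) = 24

Step 1. [4*(((((-6*x)^2) - 7) + 8) + 5) = 24] 4·(inner) — divide through by 4, so div: ((((-6*x)^2) - 7) + 8) + 5 = 6.
Step 2. [((((-6*x)^2) - 7) + 8) + 5 = 6] peel the +5: subtract 5 from each side, so sub: (((-6*x)^2) - 7) + 8 = 1.
Step 3. [(((-6*x)^2) - 7) + 8 = 1] subtract 8: x sits inside (… + 8), so sub: ((-6*x)^2) - 7 = -7.
Step 4. [((-6*x)^2) - 7 = -7] add 7: x sits inside (… - 7), so sub: (-6*x)^2 = 0.
Step 5. [(-6*x)^2 = 0] √ both sides: 0 ≥ 0 gives two branches, so sqrt: -6*x = 0.
Step 6. [-6*x = 0] divide by the outer -6, so div: x = 0.

Answer: x ∈ {0}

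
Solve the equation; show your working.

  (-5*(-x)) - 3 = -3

Step 1. [(-5*(-x)) - 3 = -3] peel the -3: add 3 from each side ⇒ sub: -5*(-x) = 0.
Step 2. [-5*(-x) = 0] -5 out front; divide by -5 ⇒ div: -x = 0.
Step 3. [-x = 0] leading − — multiply by −1. So neg: x = 0.

Answer: x ∈ {0}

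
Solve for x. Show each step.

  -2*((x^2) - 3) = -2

Step 1. [-2*((x^2) - 3) = -2] divide by the outer -2 ⇒ div: (x^2) - 3 = 1.
Step 2. [(x^2) - 3 = 1] the outer -3 inverts by adding 3 ⇒ sub: x^2 = 4.
Step 3. [x^2 = 4] √ both sides: 4 ≥ 0 gives two branches. So sqrt: x = 2 or -2.

Answer: x ∈ {-2, 2}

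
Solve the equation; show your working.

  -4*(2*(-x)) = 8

Step 1. [-4*(2*(-x)) = 8] LHS = -4·(…); ÷-4 both sides, so div: 2*(-x) = -2.
Step 2. [2*(-x) = -2] LHS = 2·(…); ÷2 both sides ⇒ div: -x = -1.
Step 3. [-x = -1] flip signs both sides ⇒ neg: x = 1.

Answer: x ∈ {1}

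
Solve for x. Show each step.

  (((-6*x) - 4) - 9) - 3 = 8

Step 1. [(((-6*x) - 4) - 9) - 3 = 8] -3 is outermost — add 3 both sides, so sub: ((-6*x) - 4) - 9 = 11.
Step 2. [((-6*x) - 4) - 9 = 11] -9 is outermost — add 9 both sides, so sub: (-6*x) - 4 = 20.
Step 3. [(-6*x) - 4 = 20] -4 is outermost — add 4 both sides, so sub: -6*x = 24.
Step 4. [-6*x = 24] -6 out front; divide by -6 ⇒ div: x = -4.

Answer: x ∈ {-4}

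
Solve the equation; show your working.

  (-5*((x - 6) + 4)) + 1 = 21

Step 1. [(-5*((x - 6) + 4)) + 1 = 21] +1 is outermost — subtract 1 both sides ⇒ sub: -5*((x - 6) + 4) = 20.
Step 2. [-5*((x - 6) + 4) = 20] leading coefficient -5: divide by -5, so div: (x - 6) + 4 = -4.
Step 3. [(x - 6) + 4 = -4] subtract 4: x sits inside (… + 4). So sub: x - 6 = -8.
Step 4. [x - 6 = -8] peel the -6: add 6 from each side ⇒ sub: x = -2.

Answer: x ∈ {-2}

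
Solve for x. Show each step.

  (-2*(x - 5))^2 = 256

Step 1. [(-2*(x - 5))^2 = 256] LHS squared, RHS 256 ≥ 0: apply √ (±) ⇒ sqrt: -2*(x - 5) = 16 or -16.
Step 2. [-2*(x - 5) = 16 or -16] -2·(inner) — divide through by -2, so div: x - 5 = -8 or 8.
Step 3. [x - 5 = -8 or 8] -5 is outermost — add 5 both sides ⇒ sub: x = -3 or 13.

Answer: x ∈ {-3, 13}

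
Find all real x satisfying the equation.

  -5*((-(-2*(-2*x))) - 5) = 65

Step 1. [-5*((-(-2*(-2*x))) - 5) = 65] LHS = -5·(…); ÷-5 both sides, so div: (-(-2*(-2*x))) - 5 = -13.
Step 2. [(-(-2*(-2*x))) - 5 = -13] add 5: x sits inside (… - 5) ⇒ sub: -(-2*(-2*x)) = -8.
Step 3. [-(-2*(-2*x)) = -8] leading − — multiply by −1, so neg: -2*(-2*x) = 8.
Step 4. [-2*(-2*x) = 8] -2·(inner) — divide through by -2 ⇒ div: -2*x = -4.
Step 5. [-2*x = -4] leading coefficient -2: divide by -2 ⇒ div: x = 2.

Answer: x ∈ {2}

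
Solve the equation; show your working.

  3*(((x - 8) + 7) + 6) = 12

Step 1. [3*(((x - 8) + 7) + 6) = 12] 3 out front; divide by 3 ⇒ div: ((x - 8) + 7) + 6 = 4.
Step 2. [((x - 8) + 7) + 6 = 4] subtract 6: x sits inside (… + 6). So sub: (x - 8) + 7 = -2.
Step 3. [(x - 8) + 7 = -2] peel the +7: subtract 7 from each side, so sub: x - 8 = -9.
Step 4. [x - 8 = -9] 8 comes off first (add 8) ⇒ sub: x = -1.

Answer: x ∈ {-1}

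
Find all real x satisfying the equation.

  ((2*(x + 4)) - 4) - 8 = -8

Step 1. [((2*(x + 4)) - 4) - 8 = -8] -8 is outermost — add 8 both sides. So sub: (2*(x + 4)) - 4 = 0.
Step 2. [(2*(x + 4)) - 4 = 0] 2 divides every term; factor it out. So factor: (x + 4) - 2 = 0.
Step 3. [(x + 4) - 2 = 0] add 2: x sits inside (… - 2), so sub: x + 4 = 2.
Step 4. [x + 4 = 2] 4 comes off first (subtract 4). So sub: x = -2.

Answer: x ∈ {-2}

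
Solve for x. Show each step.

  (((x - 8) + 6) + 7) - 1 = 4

Step 1. [(((x - 8) + 6) + 7) - 1 = 4] peel the -1: add 1 from each side ⇒ sub: ((x - 8) + 6) + 7 = 5.
Step 2. [((x - 8) + 6) + 7 = 5] 7 comes off first (subtract 7). So sub: (x - 8) + 6 = -2.
Step 3. [(x - 8) + 6 = -2] +6 is outermost — subtract 6 both sides. So sub: x - 8 = -8.
Step 4. [x - 8 = -8] peel the -8: add 8 from each side ⇒ sub: x = 0.

Answer: x ∈ {0}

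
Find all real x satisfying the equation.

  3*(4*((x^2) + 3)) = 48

Step 1. [3*(4*((x^2) + 3)) = 48] 3·(inner) — divide through by 3, so div: 4*((x^2) + 3) = 16.
Step 2. [4*((x^2) + 3) = 16] 4 out front; divide by 4. So div: (x^2) + 3 = 4.
Step 3. [(x^2) + 3 = 4] the outer +3 inverts by subtracting 3. So sub: x^2 = 1.
Step 4. [x^2 = 1] √ both sides: 1 ≥ 0 gives two branches. So sqrt: x = 1 or -1.

Answer: x ∈ {-1, 1}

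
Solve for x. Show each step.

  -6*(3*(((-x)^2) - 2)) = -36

Step 1. [-6*(3*(((-x)^2) - 2)) = -36] -6 out front; divide by -6 ⇒ div: 3*(((-x)^2) - 2) = 6.
Step 2. [3*(((-x)^2) - 2) = 6] LHS = 3·(…); ÷3 both sides. So div: ((-x)^2) - 2 = 2.
Step 3. [((-x)^2) - 2 = 2] the outer -2 inverts by adding 2, so sub: (-x)^2 = 4.
Step 4. [(-x)^2 = 4] √ both sides: 4 ≥ 0 gives two branches, so sqrt: -x = 2 or -2.
Step 5. [-x = 2 or -2] LHS negated; negate both sides ⇒ neg: x = -2 or 2.

Answer: x ∈ {-2, 2}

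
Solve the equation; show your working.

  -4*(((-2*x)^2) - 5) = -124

Step 1. [-4*(((-2*x)^2) - 5) = -124] leading coefficient -4: divide by -4. So div: ((-2*x)^2) - 5 = 31.
Step 2. [((-2*x)^2) - 5 = 31] -5 is outermost — add 5 both sides ⇒ sub: (-2*x)^2 = 36.
Step 3. [(-2*x)^2 = 36] √ both sides: 36 ≥ 0 gives two branches, so sqrt: -2*x = 6 or -6.
Step 4. [-2*x = 6 or -6] leading coefficient -2: divide by -2. So div: x = -3 or 3.

Answer: x ∈ {-3, 3}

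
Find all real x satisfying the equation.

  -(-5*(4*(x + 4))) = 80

Step 1. [-(-5*(4*(x + 4))) = 80] LHS negated; negate both sides ⇒ neg: -5*(4*(x + 4)) = -80.
Step 2. [-5*(4*(x + 4)) = -80] leading coefficient -5: divide by -5. So div: 4*(x + 4) = 16.
Step 3. [4*(x + 4) = 16] 4·(inner) — divide through by 4. So div: x + 4 = 4.
Step 4. [x + 4 = 4] 4 comes off first (subtract 4). So sub: x = 0.

Answer: x ∈ {0}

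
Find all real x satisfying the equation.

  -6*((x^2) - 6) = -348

Step 1. [-6*((x^2) - 6) = -348] -6·(inner) — divide through by -6. So div: (x^2) - 6 = 58.
Step 2. [(x^2) - 6 = 58] the outer -6 inverts by adding 6 ⇒ sub: x^2 = 64.
Step 3. [x^2 = 64] 64 ≥ 0, LHS is (·)² — take ±√. So sqrt: x = 8 or -8.

Answer: x ∈ {-8, 8}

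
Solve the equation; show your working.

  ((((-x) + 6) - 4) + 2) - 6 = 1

Step 1. [((((-x) + 6) - 4) + 2) - 6 = 1] add 6: x sits inside (… - 6), so sub: (((-x) + 6) - 4) + 2 = 7.
Step 2. [(((-x) + 6) - 4) + 2 = 7] the outer +2 inverts by subtracting 2, so sub: ((-x) + 6) - 4 = 5.
Step 3. [((-x) + 6) - 4 = 5] add 4: x sits inside (… - 4) ⇒ sub: (-x) + 6 = 9.
Step 4. [(-x) + 6 = 9] +6 is outermost — subtract 6 both sides. So sub: -x = 3.
Step 5. [-x = 3] flip signs both sides. So neg: x = -3.

Answer: x ∈ {-3}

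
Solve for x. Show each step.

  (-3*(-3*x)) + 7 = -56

Step 1. [(-3*(-3*x)) + 7 = -56] peel the +7: subtract 7 from each side ⇒ sub: -3*(-3*x) = -63.
Step 2. [-3*(-3*x) = -63] divide by the outer -3, so div: -3*x = 21.
Step 3. [-3*x = 21] LHS = -3·(…); ÷-3 both sides. So div: x = -7.

Answer: x ∈ {-7}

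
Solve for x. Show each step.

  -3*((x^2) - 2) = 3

Step 1. [-3*((x^2) - 2) = 3] -3 out front; divide by -3 ⇒ div: (x^2) - 2 = -1.
Step 2. [(x^2) - 2 = -1] 2 comes off first (add 2). So sub: x^2 = 1.
Step 3. [x^2 = 1] √ both sides: 1 ≥ 0 gives two branches, so sqrt: x = 1 or -1.

Answer: x ∈ {-1, 1}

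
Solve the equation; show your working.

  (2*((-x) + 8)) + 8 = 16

Step 1. [(2*((-x) + 8)) + 8 = 16] 2 divides every term; factor it out, so factor: ((-x) + 8) + 4 = 8.
Step 2. [((-x) + 8) + 4 = 8] subtract 4: x sits inside (… + 4), so sub: (-x) + 8 = 4.
Step 3. [(-x) + 8 = 4] +8 is outermost — subtract 8 both sides ⇒ sub: -x = -4.
Step 4. [-x = -4] flip signs both sides ⇒ neg: x = 4.

Answer: x ∈ {4}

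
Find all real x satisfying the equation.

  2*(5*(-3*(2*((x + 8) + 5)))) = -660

Step 1. [2*(5*(-3*(2*((x + 8) + 5)))) = -660] 2·(inner) — divide through by 2, so div: 5*(-3*(2*((x + 8) + 5))) = -330.
Step 2. [5*(-3*(2*((x + 8) + 5))) = -330] 5 out front; divide by 5. So div: -3*(2*((x + 8) + 5)) = -66.
Step 3. [-3*(2*((x + 8) + 5)) = -66] -3·(inner) — divide through by -3. So div: 2*((x + 8) + 5) = 22.
Step 4. [2*((x + 8) + 5) = 22] 2·(inner) — divide through by 2, so div: (x + 8) + 5 = 11.
Step 5. [(x + 8) + 5 = 11] the outer +5 inverts by subtracting 5, so sub: x + 8 = 6.
Step 6. [x + 8 = 6] peel the +8: subtract 8 from each side. So sub: x = -2.

Answer: x ∈ {-2}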